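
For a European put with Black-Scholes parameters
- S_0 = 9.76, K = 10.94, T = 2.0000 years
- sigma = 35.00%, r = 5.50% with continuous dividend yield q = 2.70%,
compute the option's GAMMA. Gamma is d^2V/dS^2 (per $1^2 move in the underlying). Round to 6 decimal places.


Answer: Gamma = 0.077581

Derivation:
d1 = 0.1300401765; d2 = -0.3649345704
phi(d1) = 0.3955833544; exp(-qT) = 0.9474321065; exp(-rT) = 0.8958341353
Gamma = exp(-qT) * phi(d1) / (S * sigma * sqrt(T)) = 0.9474321065 * 0.3955833544 / (9.7600 * 0.3500 * 1.4142135624) = 0.077581


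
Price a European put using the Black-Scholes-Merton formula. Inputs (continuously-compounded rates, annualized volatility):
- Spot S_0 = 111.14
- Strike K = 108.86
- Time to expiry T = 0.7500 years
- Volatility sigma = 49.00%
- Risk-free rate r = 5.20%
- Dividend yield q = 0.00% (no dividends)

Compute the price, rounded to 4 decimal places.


d1 = (ln(S/K) + (r - q + 0.5*sigma^2) * T) / (sigma * sqrt(T)) = 0.35292718
d2 = d1 - sigma * sqrt(T) = -0.07142526
exp(-rT) = 0.96175071; exp(-qT) = 1.00000000
P = K * exp(-rT) * N(-d2) - S_0 * exp(-qT) * N(-d1)
N(-d1) = 0.36207151; N(-d2) = 0.52847035
P = 108.8600 * 0.96175071 * 0.52847035 - 111.1400 * 1.00000000 * 0.36207151 = 15.0882

Answer: Price = 15.0882


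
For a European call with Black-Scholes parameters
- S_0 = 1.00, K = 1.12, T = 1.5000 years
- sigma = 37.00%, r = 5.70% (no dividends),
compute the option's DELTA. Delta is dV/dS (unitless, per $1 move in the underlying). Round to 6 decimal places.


d1 = 0.1651669190; d2 = -0.2879886834
phi(d1) = 0.3935376292; exp(-qT) = 1.0000000000; exp(-rT) = 0.9180531431
N(d1) = 0.5655936988
Delta = exp(-qT) * N(d1) = 1.0000000000 * 0.5655936988 = 0.565594

Answer: Delta = 0.565594


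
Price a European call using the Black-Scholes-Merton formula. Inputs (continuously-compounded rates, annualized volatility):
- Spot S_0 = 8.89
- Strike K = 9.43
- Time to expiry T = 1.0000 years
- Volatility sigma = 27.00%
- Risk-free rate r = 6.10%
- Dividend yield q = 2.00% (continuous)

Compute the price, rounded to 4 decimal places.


d1 = (ln(S/K) + (r - q + 0.5*sigma^2) * T) / (sigma * sqrt(T)) = 0.06844797
d2 = d1 - sigma * sqrt(T) = -0.20155203
exp(-rT) = 0.94082324; exp(-qT) = 0.98019867
C = S_0 * exp(-qT) * N(d1) - K * exp(-rT) * N(d2)
N(d1) = 0.52728548; N(d2) = 0.42013348
C = 8.8900 * 0.98019867 * 0.52728548 - 9.4300 * 0.94082324 * 0.42013348 = 0.8673

Answer: Price = 0.8673


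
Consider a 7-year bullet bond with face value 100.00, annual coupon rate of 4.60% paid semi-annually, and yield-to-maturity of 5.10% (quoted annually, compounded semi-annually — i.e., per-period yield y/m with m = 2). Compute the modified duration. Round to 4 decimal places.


Answer: Modified duration = 5.8963

Derivation:
Coupon per period c = face * coupon_rate / m = 2.300000
Periods per year m = 2; per-period yield y/m = 0.025500
Number of cashflows N = 14
Cashflows (t years, CF_t, discount factor 1/(1+y/m)^(m*t), PV):
  t = 0.5000: CF_t = 2.300000, DF = 0.975134, PV = 2.242808
  t = 1.0000: CF_t = 2.300000, DF = 0.950886, PV = 2.187039
  t = 1.5000: CF_t = 2.300000, DF = 0.927242, PV = 2.132656
  t = 2.0000: CF_t = 2.300000, DF = 0.904185, PV = 2.079626
  t = 2.5000: CF_t = 2.300000, DF = 0.881702, PV = 2.027914
  t = 3.0000: CF_t = 2.300000, DF = 0.859777, PV = 1.977488
  t = 3.5000: CF_t = 2.300000, DF = 0.838398, PV = 1.928316
  t = 4.0000: CF_t = 2.300000, DF = 0.817551, PV = 1.880367
  t = 4.5000: CF_t = 2.300000, DF = 0.797222, PV = 1.833610
  t = 5.0000: CF_t = 2.300000, DF = 0.777398, PV = 1.788015
  t = 5.5000: CF_t = 2.300000, DF = 0.758067, PV = 1.743554
  t = 6.0000: CF_t = 2.300000, DF = 0.739217, PV = 1.700199
  t = 6.5000: CF_t = 2.300000, DF = 0.720836, PV = 1.657922
  t = 7.0000: CF_t = 102.300000, DF = 0.702912, PV = 71.907854
Price P = sum_t PV_t = 97.087368
First compute Macaulay numerator sum_t t * PV_t:
  t * PV_t at t = 0.5000: 1.121404
  t * PV_t at t = 1.0000: 2.187039
  t * PV_t at t = 1.5000: 3.198984
  t * PV_t at t = 2.0000: 4.159251
  t * PV_t at t = 2.5000: 5.069785
  t * PV_t at t = 3.0000: 5.932464
  t * PV_t at t = 3.5000: 6.749106
  t * PV_t at t = 4.0000: 7.521466
  t * PV_t at t = 4.5000: 8.251243
  t * PV_t at t = 5.0000: 8.940076
  t * PV_t at t = 5.5000: 9.589550
  t * PV_t at t = 6.0000: 10.201196
  t * PV_t at t = 6.5000: 10.776495
  t * PV_t at t = 7.0000: 503.354978
Macaulay duration D = 587.053037 / 97.087368 = 6.046647
Modified duration = D / (1 + y/m) = 6.046647 / (1 + 0.025500) = 5.896291


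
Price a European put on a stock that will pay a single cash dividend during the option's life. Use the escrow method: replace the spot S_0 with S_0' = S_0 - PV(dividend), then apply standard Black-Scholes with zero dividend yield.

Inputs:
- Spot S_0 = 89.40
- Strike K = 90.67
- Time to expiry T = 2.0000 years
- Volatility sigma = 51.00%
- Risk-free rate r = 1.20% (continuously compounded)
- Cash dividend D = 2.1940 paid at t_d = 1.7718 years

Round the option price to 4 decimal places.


PV(D) = D * exp(-r * t_d) = 2.1940 * 0.97896283 = 2.14784446
S_0' = S_0 - PV(D) = 89.4000 - 2.14784446 = 87.25215554
d1 = (ln(S_0'/K) + (r + sigma^2/2)*T) / (sigma*sqrt(T)) = 0.34062543
d2 = d1 - sigma*sqrt(T) = -0.38062348
exp(-rT) = 0.97628571
N(-d1) = 0.36669279; N(-d2) = 0.64825867
P = K * exp(-rT) * N(-d2) - S_0' * N(-d1) = 90.6700 * 0.97628571 * 0.64825867 - 87.25215554 * 0.36669279 = 25.3890

Answer: Price = 25.3890


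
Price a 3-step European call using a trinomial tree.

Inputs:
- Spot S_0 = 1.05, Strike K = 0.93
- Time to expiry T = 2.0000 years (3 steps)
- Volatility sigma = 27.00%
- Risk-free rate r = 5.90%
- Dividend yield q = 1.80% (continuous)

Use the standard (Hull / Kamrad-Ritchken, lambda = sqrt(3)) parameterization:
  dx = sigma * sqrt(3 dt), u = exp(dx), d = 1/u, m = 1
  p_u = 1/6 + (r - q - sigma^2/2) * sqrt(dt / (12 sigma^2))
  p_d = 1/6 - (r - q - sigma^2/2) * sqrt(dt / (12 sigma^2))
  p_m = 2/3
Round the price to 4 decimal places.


dt = T/N = 0.666667; dx = sigma*sqrt(3*dt) = 0.381838
u = exp(dx) = 1.464974; d = 1/u = 0.682606
p_u = 0.170639, p_m = 0.666667, p_d = 0.162695
Discount per step: exp(-r*dt) = 0.961430
Stock lattice S(k, j) with j the centered position index:
  k=0: S(0,+0) = 1.0500
  k=1: S(1,-1) = 0.7167; S(1,+0) = 1.0500; S(1,+1) = 1.5382
  k=2: S(2,-2) = 0.4892; S(2,-1) = 0.7167; S(2,+0) = 1.0500; S(2,+1) = 1.5382; S(2,+2) = 2.2535
  k=3: S(3,-3) = 0.3340; S(3,-2) = 0.4892; S(3,-1) = 0.7167; S(3,+0) = 1.0500; S(3,+1) = 1.5382; S(3,+2) = 2.2535; S(3,+3) = 3.3013
Terminal payoffs V(N, j) = max(S_T - K, 0):
  V(3,-3) = 0.000000; V(3,-2) = 0.000000; V(3,-1) = 0.000000; V(3,+0) = 0.120000; V(3,+1) = 0.608223; V(3,+2) = 1.323457; V(3,+3) = 2.371256
Backward induction: V(k, j) = exp(-r*dt) * [p_u * V(k+1, j+1) + p_m * V(k+1, j) + p_d * V(k+1, j-1)]
  V(2,-2) = exp(-r*dt) * [p_u*0.000000 + p_m*0.000000 + p_d*0.000000] = 0.000000
  V(2,-1) = exp(-r*dt) * [p_u*0.120000 + p_m*0.000000 + p_d*0.000000] = 0.019687
  V(2,+0) = exp(-r*dt) * [p_u*0.608223 + p_m*0.120000 + p_d*0.000000] = 0.176698
  V(2,+1) = exp(-r*dt) * [p_u*1.323457 + p_m*0.608223 + p_d*0.120000] = 0.625736
  V(2,+2) = exp(-r*dt) * [p_u*2.371256 + p_m*1.323457 + p_d*0.608223] = 1.332434
  V(1,-1) = exp(-r*dt) * [p_u*0.176698 + p_m*0.019687 + p_d*0.000000] = 0.041607
  V(1,+0) = exp(-r*dt) * [p_u*0.625736 + p_m*0.176698 + p_d*0.019687] = 0.218991
  V(1,+1) = exp(-r*dt) * [p_u*1.332434 + p_m*0.625736 + p_d*0.176698] = 0.647302
  V(0,+0) = exp(-r*dt) * [p_u*0.647302 + p_m*0.218991 + p_d*0.041607] = 0.253066

Answer: Price = V(0,0) = 0.2531


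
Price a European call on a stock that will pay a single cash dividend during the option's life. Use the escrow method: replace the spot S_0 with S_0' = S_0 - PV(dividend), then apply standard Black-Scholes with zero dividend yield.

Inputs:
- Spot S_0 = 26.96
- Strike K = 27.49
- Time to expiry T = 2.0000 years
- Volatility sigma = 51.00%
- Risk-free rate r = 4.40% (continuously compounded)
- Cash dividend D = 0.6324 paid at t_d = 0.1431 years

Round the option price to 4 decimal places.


Answer: Price = 7.8447

Derivation:
PV(D) = D * exp(-r * t_d) = 0.6324 * 0.99372338 = 0.62843067
S_0' = S_0 - PV(D) = 26.9600 - 0.62843067 = 26.33156933
d1 = (ln(S_0'/K) + (r + sigma^2/2)*T) / (sigma*sqrt(T)) = 0.42294174
d2 = d1 - sigma*sqrt(T) = -0.29830718
exp(-rT) = 0.91576088
N(d1) = 0.66383112; N(d2) = 0.38273436
C = S_0' * N(d1) - K * exp(-rT) * N(d2) = 26.33156933 * 0.66383112 - 27.4900 * 0.91576088 * 0.38273436 = 7.8447


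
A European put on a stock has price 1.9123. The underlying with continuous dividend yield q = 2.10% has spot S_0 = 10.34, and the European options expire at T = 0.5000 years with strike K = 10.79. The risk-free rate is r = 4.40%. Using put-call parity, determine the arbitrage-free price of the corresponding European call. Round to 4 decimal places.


Put-call parity: C - P = S_0 * exp(-qT) - K * exp(-rT).
S_0 * exp(-qT) = 10.3400 * 0.98955493 = 10.23199800
K * exp(-rT) = 10.7900 * 0.97824024 = 10.55521214
C = P + S*exp(-qT) - K*exp(-rT)
C = 1.9123 + 10.23199800 - 10.55521214 = 1.5891

Answer: Call price = 1.5891


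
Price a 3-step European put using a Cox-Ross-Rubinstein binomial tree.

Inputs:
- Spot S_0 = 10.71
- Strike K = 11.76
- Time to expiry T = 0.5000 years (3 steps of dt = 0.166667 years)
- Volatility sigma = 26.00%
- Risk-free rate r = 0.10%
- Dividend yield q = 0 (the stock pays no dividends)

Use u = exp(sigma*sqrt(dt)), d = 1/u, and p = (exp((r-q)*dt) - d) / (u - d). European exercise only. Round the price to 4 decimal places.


Answer: Price = V(0,0) = 1.4133

Derivation:
dt = T/N = 0.166667
u = exp(sigma*sqrt(dt)) = 1.111983; d = 1/u = 0.899295
p = (exp((r-q)*dt) - d) / (u - d) = 0.474272
Discount per step: exp(-r*dt) = 0.999833
Stock lattice S(k, i) with i counting down-moves:
  k=0: S(0,0) = 10.7100
  k=1: S(1,0) = 11.9093; S(1,1) = 9.6314
  k=2: S(2,0) = 13.2430; S(2,1) = 10.7100; S(2,2) = 8.6615
  k=3: S(3,0) = 14.7260; S(3,1) = 11.9093; S(3,2) = 9.6314; S(3,3) = 7.7892
Terminal payoffs V(N, i) = max(K - S_T, 0):
  V(3,0) = 0.000000; V(3,1) = 0.000000; V(3,2) = 2.128554; V(3,3) = 3.970753
Backward induction: V(k, i) = exp(-r*dt) * [p * V(k+1, i) + (1-p) * V(k+1, i+1)].
  V(2,0) = exp(-r*dt) * [p*0.000000 + (1-p)*0.000000] = 0.000000
  V(2,1) = exp(-r*dt) * [p*0.000000 + (1-p)*2.128554] = 1.118853
  V(2,2) = exp(-r*dt) * [p*2.128554 + (1-p)*3.970753] = 3.096533
  V(1,0) = exp(-r*dt) * [p*0.000000 + (1-p)*1.118853] = 0.588114
  V(1,1) = exp(-r*dt) * [p*1.118853 + (1-p)*3.096533] = 2.158214
  V(0,0) = exp(-r*dt) * [p*0.588114 + (1-p)*2.158214] = 1.413323


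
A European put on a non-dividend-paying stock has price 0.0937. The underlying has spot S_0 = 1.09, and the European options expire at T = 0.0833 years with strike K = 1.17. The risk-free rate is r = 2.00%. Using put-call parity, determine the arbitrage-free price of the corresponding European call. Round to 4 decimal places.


Put-call parity: C - P = S_0 * exp(-qT) - K * exp(-rT).
S_0 * exp(-qT) = 1.0900 * 1.00000000 = 1.09000000
K * exp(-rT) = 1.1700 * 0.99833539 = 1.16805240
C = P + S*exp(-qT) - K*exp(-rT)
C = 0.0937 + 1.09000000 - 1.16805240 = 0.0156

Answer: Call price = 0.0156


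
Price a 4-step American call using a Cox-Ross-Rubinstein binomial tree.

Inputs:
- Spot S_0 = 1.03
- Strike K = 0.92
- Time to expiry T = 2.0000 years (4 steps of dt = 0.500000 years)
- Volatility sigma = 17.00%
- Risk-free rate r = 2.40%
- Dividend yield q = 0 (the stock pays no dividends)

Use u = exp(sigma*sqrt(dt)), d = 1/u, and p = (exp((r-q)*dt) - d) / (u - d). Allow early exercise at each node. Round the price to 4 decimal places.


dt = T/N = 0.500000
u = exp(sigma*sqrt(dt)) = 1.127732; d = 1/u = 0.886736
p = (exp((r-q)*dt) - d) / (u - d) = 0.520077
Discount per step: exp(-r*dt) = 0.988072
Stock lattice S(k, i) with i counting down-moves:
  k=0: S(0,0) = 1.0300
  k=1: S(1,0) = 1.1616; S(1,1) = 0.9133
  k=2: S(2,0) = 1.3099; S(2,1) = 1.0300; S(2,2) = 0.8099
  k=3: S(3,0) = 1.4773; S(3,1) = 1.1616; S(3,2) = 0.9133; S(3,3) = 0.7182
  k=4: S(4,0) = 1.6659; S(4,1) = 1.3099; S(4,2) = 1.0300; S(4,3) = 0.8099; S(4,4) = 0.6368
Terminal payoffs V(N, i) = max(S_T - K, 0):
  V(4,0) = 0.745943; V(4,1) = 0.389932; V(4,2) = 0.110000; V(4,3) = 0.000000; V(4,4) = 0.000000
Backward induction: V(k, i) = exp(-r*dt) * [p * V(k+1, i) + (1-p) * V(k+1, i+1)]; then take max(V_cont, immediate exercise) for American.
  V(3,0) = exp(-r*dt) * [p*0.745943 + (1-p)*0.389932] = 0.568226; exercise = 0.557251; V(3,0) = max -> 0.568226
  V(3,1) = exp(-r*dt) * [p*0.389932 + (1-p)*0.110000] = 0.252538; exercise = 0.241564; V(3,1) = max -> 0.252538
  V(3,2) = exp(-r*dt) * [p*0.110000 + (1-p)*0.000000] = 0.056526; exercise = 0.000000; V(3,2) = max -> 0.056526
  V(3,3) = exp(-r*dt) * [p*0.000000 + (1-p)*0.000000] = 0.000000; exercise = 0.000000; V(3,3) = max -> 0.000000
  V(2,0) = exp(-r*dt) * [p*0.568226 + (1-p)*0.252538] = 0.411749; exercise = 0.389932; V(2,0) = max -> 0.411749
  V(2,1) = exp(-r*dt) * [p*0.252538 + (1-p)*0.056526] = 0.156577; exercise = 0.110000; V(2,1) = max -> 0.156577
  V(2,2) = exp(-r*dt) * [p*0.056526 + (1-p)*0.000000] = 0.029047; exercise = 0.000000; V(2,2) = max -> 0.029047
  V(1,0) = exp(-r*dt) * [p*0.411749 + (1-p)*0.156577] = 0.285836; exercise = 0.241564; V(1,0) = max -> 0.285836
  V(1,1) = exp(-r*dt) * [p*0.156577 + (1-p)*0.029047] = 0.094235; exercise = 0.000000; V(1,1) = max -> 0.094235
  V(0,0) = exp(-r*dt) * [p*0.285836 + (1-p)*0.094235] = 0.191569; exercise = 0.110000; V(0,0) = max -> 0.191569

Answer: Price = V(0,0) = 0.1916


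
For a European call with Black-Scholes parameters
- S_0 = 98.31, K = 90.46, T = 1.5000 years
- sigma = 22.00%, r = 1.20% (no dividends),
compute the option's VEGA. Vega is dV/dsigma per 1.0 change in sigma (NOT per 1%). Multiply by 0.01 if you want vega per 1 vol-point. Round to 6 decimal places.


Answer: Vega = 42.168663

Derivation:
d1 = 0.5103771203; d2 = 0.2409332486
phi(d1) = 0.3502244880; exp(-qT) = 1.0000000000; exp(-rT) = 0.9821610324
Vega = S * exp(-qT) * phi(d1) * sqrt(T) = 98.3100 * 1.0000000000 * 0.3502244880 * 1.2247448714 = 42.168663


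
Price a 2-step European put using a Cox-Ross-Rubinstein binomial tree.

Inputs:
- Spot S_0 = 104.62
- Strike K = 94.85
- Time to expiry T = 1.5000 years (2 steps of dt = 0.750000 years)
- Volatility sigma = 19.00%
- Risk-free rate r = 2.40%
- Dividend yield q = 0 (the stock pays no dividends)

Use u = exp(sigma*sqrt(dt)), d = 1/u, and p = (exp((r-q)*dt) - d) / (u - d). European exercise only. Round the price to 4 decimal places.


dt = T/N = 0.750000
u = exp(sigma*sqrt(dt)) = 1.178856; d = 1/u = 0.848280
p = (exp((r-q)*dt) - d) / (u - d) = 0.513900
Discount per step: exp(-r*dt) = 0.982161
Stock lattice S(k, i) with i counting down-moves:
  k=0: S(0,0) = 104.6200
  k=1: S(1,0) = 123.3320; S(1,1) = 88.7470
  k=2: S(2,0) = 145.3907; S(2,1) = 104.6200; S(2,2) = 75.2823
Terminal payoffs V(N, i) = max(K - S_T, 0):
  V(2,0) = 0.000000; V(2,1) = 0.000000; V(2,2) = 19.567697
Backward induction: V(k, i) = exp(-r*dt) * [p * V(k+1, i) + (1-p) * V(k+1, i+1)].
  V(1,0) = exp(-r*dt) * [p*0.000000 + (1-p)*0.000000] = 0.000000
  V(1,1) = exp(-r*dt) * [p*0.000000 + (1-p)*19.567697] = 9.342182
  V(0,0) = exp(-r*dt) * [p*0.000000 + (1-p)*9.342182] = 4.460227

Answer: Price = V(0,0) = 4.4602


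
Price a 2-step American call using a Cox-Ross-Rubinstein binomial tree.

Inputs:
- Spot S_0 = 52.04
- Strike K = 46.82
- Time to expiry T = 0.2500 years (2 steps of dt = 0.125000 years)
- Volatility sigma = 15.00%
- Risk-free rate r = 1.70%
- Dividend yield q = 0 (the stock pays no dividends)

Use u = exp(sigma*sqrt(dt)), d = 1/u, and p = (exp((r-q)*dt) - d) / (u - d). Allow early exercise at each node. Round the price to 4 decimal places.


dt = T/N = 0.125000
u = exp(sigma*sqrt(dt)) = 1.054464; d = 1/u = 0.948349
p = (exp((r-q)*dt) - d) / (u - d) = 0.506791
Discount per step: exp(-r*dt) = 0.997877
Stock lattice S(k, i) with i counting down-moves:
  k=0: S(0,0) = 52.0400
  k=1: S(1,0) = 54.8743; S(1,1) = 49.3521
  k=2: S(2,0) = 57.8630; S(2,1) = 52.0400; S(2,2) = 46.8030
Terminal payoffs V(N, i) = max(S_T - K, 0):
  V(2,0) = 11.043030; V(2,1) = 5.220000; V(2,2) = 0.000000
Backward induction: V(k, i) = exp(-r*dt) * [p * V(k+1, i) + (1-p) * V(k+1, i+1)]; then take max(V_cont, immediate exercise) for American.
  V(1,0) = exp(-r*dt) * [p*11.043030 + (1-p)*5.220000] = 8.153717; exercise = 8.054330; V(1,0) = max -> 8.153717
  V(1,1) = exp(-r*dt) * [p*5.220000 + (1-p)*0.000000] = 2.639836; exercise = 2.532067; V(1,1) = max -> 2.639836
  V(0,0) = exp(-r*dt) * [p*8.153717 + (1-p)*2.639836] = 5.422688; exercise = 5.220000; V(0,0) = max -> 5.422688

Answer: Price = V(0,0) = 5.4227


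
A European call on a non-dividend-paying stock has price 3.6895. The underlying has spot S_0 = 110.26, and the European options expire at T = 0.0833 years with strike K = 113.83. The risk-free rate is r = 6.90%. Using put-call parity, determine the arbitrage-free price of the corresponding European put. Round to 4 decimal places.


Put-call parity: C - P = S_0 * exp(-qT) - K * exp(-rT).
S_0 * exp(-qT) = 110.2600 * 1.00000000 = 110.26000000
K * exp(-rT) = 113.8300 * 0.99426879 = 113.17761596
P = C - S*exp(-qT) + K*exp(-rT)
P = 3.6895 - 110.26000000 + 113.17761596 = 6.6071

Answer: Put price = 6.6071


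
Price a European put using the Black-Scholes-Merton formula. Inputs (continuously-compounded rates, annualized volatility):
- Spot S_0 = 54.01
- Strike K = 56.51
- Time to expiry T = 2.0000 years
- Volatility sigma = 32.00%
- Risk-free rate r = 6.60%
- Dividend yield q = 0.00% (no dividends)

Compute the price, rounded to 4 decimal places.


Answer: Price = 7.1895

Derivation:
d1 = (ln(S/K) + (r - q + 0.5*sigma^2) * T) / (sigma * sqrt(T)) = 0.41796994
d2 = d1 - sigma * sqrt(T) = -0.03457840
exp(-rT) = 0.87634100; exp(-qT) = 1.00000000
P = K * exp(-rT) * N(-d2) - S_0 * exp(-qT) * N(-d1)
N(-d1) = 0.33798455; N(-d2) = 0.51379204
P = 56.5100 * 0.87634100 * 0.51379204 - 54.0100 * 1.00000000 * 0.33798455 = 7.1895


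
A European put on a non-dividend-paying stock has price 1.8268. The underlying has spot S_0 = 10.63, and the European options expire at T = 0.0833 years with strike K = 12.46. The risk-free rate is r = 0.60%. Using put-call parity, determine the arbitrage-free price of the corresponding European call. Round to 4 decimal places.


Put-call parity: C - P = S_0 * exp(-qT) - K * exp(-rT).
S_0 * exp(-qT) = 10.6300 * 1.00000000 = 10.63000000
K * exp(-rT) = 12.4600 * 0.99950032 = 12.45377405
C = P + S*exp(-qT) - K*exp(-rT)
C = 1.8268 + 10.63000000 - 12.45377405 = 0.0030

Answer: Call price = 0.0030


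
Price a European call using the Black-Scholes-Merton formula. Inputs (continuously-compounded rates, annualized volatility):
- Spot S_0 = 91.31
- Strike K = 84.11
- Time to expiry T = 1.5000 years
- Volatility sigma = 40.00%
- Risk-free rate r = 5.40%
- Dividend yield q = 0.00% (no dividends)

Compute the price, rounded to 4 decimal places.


d1 = (ln(S/K) + (r - q + 0.5*sigma^2) * T) / (sigma * sqrt(T)) = 0.57794658
d2 = d1 - sigma * sqrt(T) = 0.08804863
exp(-rT) = 0.92219369; exp(-qT) = 1.00000000
C = S_0 * exp(-qT) * N(d1) - K * exp(-rT) * N(d2)
N(d1) = 0.71834991; N(d2) = 0.53508099
C = 91.3100 * 1.00000000 * 0.71834991 - 84.1100 * 0.92219369 * 0.53508099 = 24.0886

Answer: Price = 24.0886


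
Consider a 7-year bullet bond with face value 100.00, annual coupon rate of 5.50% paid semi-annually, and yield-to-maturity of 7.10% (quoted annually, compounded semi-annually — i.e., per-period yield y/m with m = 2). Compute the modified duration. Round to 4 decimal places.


Answer: Modified duration = 5.6416

Derivation:
Coupon per period c = face * coupon_rate / m = 2.750000
Periods per year m = 2; per-period yield y/m = 0.035500
Number of cashflows N = 14
Cashflows (t years, CF_t, discount factor 1/(1+y/m)^(m*t), PV):
  t = 0.5000: CF_t = 2.750000, DF = 0.965717, PV = 2.655722
  t = 1.0000: CF_t = 2.750000, DF = 0.932609, PV = 2.564676
  t = 1.5000: CF_t = 2.750000, DF = 0.900637, PV = 2.476751
  t = 2.0000: CF_t = 2.750000, DF = 0.869760, PV = 2.391841
  t = 2.5000: CF_t = 2.750000, DF = 0.839942, PV = 2.309841
  t = 3.0000: CF_t = 2.750000, DF = 0.811147, PV = 2.230653
  t = 3.5000: CF_t = 2.750000, DF = 0.783338, PV = 2.154180
  t = 4.0000: CF_t = 2.750000, DF = 0.756483, PV = 2.080328
  t = 4.5000: CF_t = 2.750000, DF = 0.730549, PV = 2.009008
  t = 5.0000: CF_t = 2.750000, DF = 0.705503, PV = 1.940134
  t = 5.5000: CF_t = 2.750000, DF = 0.681316, PV = 1.873620
  t = 6.0000: CF_t = 2.750000, DF = 0.657959, PV = 1.809387
  t = 6.5000: CF_t = 2.750000, DF = 0.635402, PV = 1.747356
  t = 7.0000: CF_t = 102.750000, DF = 0.613619, PV = 63.049317
Price P = sum_t PV_t = 91.292815
First compute Macaulay numerator sum_t t * PV_t:
  t * PV_t at t = 0.5000: 1.327861
  t * PV_t at t = 1.0000: 2.564676
  t * PV_t at t = 1.5000: 3.715127
  t * PV_t at t = 2.0000: 4.783682
  t * PV_t at t = 2.5000: 5.774604
  t * PV_t at t = 3.0000: 6.691960
  t * PV_t at t = 3.5000: 7.539630
  t * PV_t at t = 4.0000: 8.321313
  t * PV_t at t = 4.5000: 9.040538
  t * PV_t at t = 5.0000: 9.700669
  t * PV_t at t = 5.5000: 10.304911
  t * PV_t at t = 6.0000: 10.856322
  t * PV_t at t = 6.5000: 11.357813
  t * PV_t at t = 7.0000: 441.345218
Macaulay duration D = 533.324322 / 91.292815 = 5.841909
Modified duration = D / (1 + y/m) = 5.841909 / (1 + 0.035500) = 5.641631


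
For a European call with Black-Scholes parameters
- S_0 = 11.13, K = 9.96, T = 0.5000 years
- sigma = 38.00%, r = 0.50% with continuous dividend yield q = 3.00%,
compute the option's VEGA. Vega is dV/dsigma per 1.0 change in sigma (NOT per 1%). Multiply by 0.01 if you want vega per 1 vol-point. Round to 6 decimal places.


Answer: Vega = 2.727927

Derivation:
d1 = 0.5011790271; d2 = 0.2324784503
phi(d1) = 0.3518575961; exp(-qT) = 0.9851119396; exp(-rT) = 0.9975031224
Vega = S * exp(-qT) * phi(d1) * sqrt(T) = 11.1300 * 0.9851119396 * 0.3518575961 * 0.7071067812 = 2.727927


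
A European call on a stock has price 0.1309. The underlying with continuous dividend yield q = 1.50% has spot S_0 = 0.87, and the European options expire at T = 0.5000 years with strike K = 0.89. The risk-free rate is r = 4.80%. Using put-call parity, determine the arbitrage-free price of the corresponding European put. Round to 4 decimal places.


Put-call parity: C - P = S_0 * exp(-qT) - K * exp(-rT).
S_0 * exp(-qT) = 0.8700 * 0.99252805 = 0.86349941
K * exp(-rT) = 0.8900 * 0.97628571 = 0.86889428
P = C - S*exp(-qT) + K*exp(-rT)
P = 0.1309 - 0.86349941 + 0.86889428 = 0.1363

Answer: Put price = 0.1363


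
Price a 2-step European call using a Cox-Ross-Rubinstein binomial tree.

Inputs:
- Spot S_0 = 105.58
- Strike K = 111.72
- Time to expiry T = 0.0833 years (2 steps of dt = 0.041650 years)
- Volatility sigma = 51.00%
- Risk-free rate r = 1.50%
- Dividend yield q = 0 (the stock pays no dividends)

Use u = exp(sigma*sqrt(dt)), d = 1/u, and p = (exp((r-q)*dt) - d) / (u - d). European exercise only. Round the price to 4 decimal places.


Answer: Price = V(0,0) = 4.1570

Derivation:
dt = T/N = 0.041650
u = exp(sigma*sqrt(dt)) = 1.109692; d = 1/u = 0.901151
p = (exp((r-q)*dt) - d) / (u - d) = 0.477000
Discount per step: exp(-r*dt) = 0.999375
Stock lattice S(k, i) with i counting down-moves:
  k=0: S(0,0) = 105.5800
  k=1: S(1,0) = 117.1613; S(1,1) = 95.1435
  k=2: S(2,0) = 130.0129; S(2,1) = 105.5800; S(2,2) = 85.7387
Terminal payoffs V(N, i) = max(S_T - K, 0):
  V(2,0) = 18.292935; V(2,1) = 0.000000; V(2,2) = 0.000000
Backward induction: V(k, i) = exp(-r*dt) * [p * V(k+1, i) + (1-p) * V(k+1, i+1)].
  V(1,0) = exp(-r*dt) * [p*18.292935 + (1-p)*0.000000] = 8.720273
  V(1,1) = exp(-r*dt) * [p*0.000000 + (1-p)*0.000000] = 0.000000
  V(0,0) = exp(-r*dt) * [p*8.720273 + (1-p)*0.000000] = 4.156969


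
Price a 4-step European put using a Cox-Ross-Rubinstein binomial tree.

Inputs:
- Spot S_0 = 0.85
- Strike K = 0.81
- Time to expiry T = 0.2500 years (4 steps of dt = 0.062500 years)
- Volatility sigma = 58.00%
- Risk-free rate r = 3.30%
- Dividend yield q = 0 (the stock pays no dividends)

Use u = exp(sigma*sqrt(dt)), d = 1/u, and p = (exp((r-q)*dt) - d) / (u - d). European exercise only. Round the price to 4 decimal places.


Answer: Price = V(0,0) = 0.0741

Derivation:
dt = T/N = 0.062500
u = exp(sigma*sqrt(dt)) = 1.156040; d = 1/u = 0.865022
p = (exp((r-q)*dt) - d) / (u - d) = 0.470908
Discount per step: exp(-r*dt) = 0.997940
Stock lattice S(k, i) with i counting down-moves:
  k=0: S(0,0) = 0.8500
  k=1: S(1,0) = 0.9826; S(1,1) = 0.7353
  k=2: S(2,0) = 1.1360; S(2,1) = 0.8500; S(2,2) = 0.6360
  k=3: S(3,0) = 1.3132; S(3,1) = 0.9826; S(3,2) = 0.7353; S(3,3) = 0.5502
  k=4: S(4,0) = 1.5181; S(4,1) = 1.1360; S(4,2) = 0.8500; S(4,3) = 0.6360; S(4,4) = 0.4759
Terminal payoffs V(N, i) = max(K - S_T, 0):
  V(4,0) = 0.000000; V(4,1) = 0.000000; V(4,2) = 0.000000; V(4,3) = 0.173976; V(4,4) = 0.334086
Backward induction: V(k, i) = exp(-r*dt) * [p * V(k+1, i) + (1-p) * V(k+1, i+1)].
  V(3,0) = exp(-r*dt) * [p*0.000000 + (1-p)*0.000000] = 0.000000
  V(3,1) = exp(-r*dt) * [p*0.000000 + (1-p)*0.000000] = 0.000000
  V(3,2) = exp(-r*dt) * [p*0.000000 + (1-p)*0.173976] = 0.091860
  V(3,3) = exp(-r*dt) * [p*0.173976 + (1-p)*0.334086] = 0.258156
  V(2,0) = exp(-r*dt) * [p*0.000000 + (1-p)*0.000000] = 0.000000
  V(2,1) = exp(-r*dt) * [p*0.000000 + (1-p)*0.091860] = 0.048502
  V(2,2) = exp(-r*dt) * [p*0.091860 + (1-p)*0.258156] = 0.179475
  V(1,0) = exp(-r*dt) * [p*0.000000 + (1-p)*0.048502] = 0.025609
  V(1,1) = exp(-r*dt) * [p*0.048502 + (1-p)*0.179475] = 0.117556
  V(0,0) = exp(-r*dt) * [p*0.025609 + (1-p)*0.117556] = 0.074105


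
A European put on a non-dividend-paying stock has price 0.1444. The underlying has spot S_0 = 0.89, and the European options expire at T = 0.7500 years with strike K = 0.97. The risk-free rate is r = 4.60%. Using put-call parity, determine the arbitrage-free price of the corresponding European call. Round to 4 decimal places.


Put-call parity: C - P = S_0 * exp(-qT) - K * exp(-rT).
S_0 * exp(-qT) = 0.8900 * 1.00000000 = 0.89000000
K * exp(-rT) = 0.9700 * 0.96608834 = 0.93710569
C = P + S*exp(-qT) - K*exp(-rT)
C = 0.1444 + 0.89000000 - 0.93710569 = 0.0973

Answer: Call price = 0.0973


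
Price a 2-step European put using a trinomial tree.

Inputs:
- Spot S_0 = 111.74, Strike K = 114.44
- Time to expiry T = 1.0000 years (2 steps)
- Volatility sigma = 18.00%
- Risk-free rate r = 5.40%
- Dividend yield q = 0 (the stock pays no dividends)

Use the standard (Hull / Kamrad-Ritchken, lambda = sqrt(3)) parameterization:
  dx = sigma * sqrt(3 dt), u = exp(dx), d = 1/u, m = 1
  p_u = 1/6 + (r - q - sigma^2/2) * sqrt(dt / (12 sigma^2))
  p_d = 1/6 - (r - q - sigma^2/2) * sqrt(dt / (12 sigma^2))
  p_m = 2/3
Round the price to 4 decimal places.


Answer: Price = V(0,0) = 5.7670

Derivation:
dt = T/N = 0.500000; dx = sigma*sqrt(3*dt) = 0.220454
u = exp(dx) = 1.246643; d = 1/u = 0.802154
p_u = 0.209533, p_m = 0.666667, p_d = 0.123801
Discount per step: exp(-r*dt) = 0.973361
Stock lattice S(k, j) with j the centered position index:
  k=0: S(0,+0) = 111.7400
  k=1: S(1,-1) = 89.6327; S(1,+0) = 111.7400; S(1,+1) = 139.2999
  k=2: S(2,-2) = 71.8993; S(2,-1) = 89.6327; S(2,+0) = 111.7400; S(2,+1) = 139.2999; S(2,+2) = 173.6571
Terminal payoffs V(N, j) = max(K - S_T, 0):
  V(2,-2) = 42.540696; V(2,-1) = 24.807259; V(2,+0) = 2.700000; V(2,+1) = 0.000000; V(2,+2) = 0.000000
Backward induction: V(k, j) = exp(-r*dt) * [p_u * V(k+1, j+1) + p_m * V(k+1, j) + p_d * V(k+1, j-1)]
  V(1,-1) = exp(-r*dt) * [p_u*2.700000 + p_m*24.807259 + p_d*42.540696] = 21.774553
  V(1,+0) = exp(-r*dt) * [p_u*0.000000 + p_m*2.700000 + p_d*24.807259] = 4.741392
  V(1,+1) = exp(-r*dt) * [p_u*0.000000 + p_m*0.000000 + p_d*2.700000] = 0.325357
  V(0,+0) = exp(-r*dt) * [p_u*0.325357 + p_m*4.741392 + p_d*21.774553] = 5.766974


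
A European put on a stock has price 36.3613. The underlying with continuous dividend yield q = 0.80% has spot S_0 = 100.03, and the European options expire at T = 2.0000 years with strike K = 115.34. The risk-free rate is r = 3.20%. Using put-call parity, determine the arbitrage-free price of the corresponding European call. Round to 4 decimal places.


Put-call parity: C - P = S_0 * exp(-qT) - K * exp(-rT).
S_0 * exp(-qT) = 100.0300 * 0.98412732 = 98.44225583
K * exp(-rT) = 115.3400 * 0.93800500 = 108.18949665
C = P + S*exp(-qT) - K*exp(-rT)
C = 36.3613 + 98.44225583 - 108.18949665 = 26.6141

Answer: Call price = 26.6141


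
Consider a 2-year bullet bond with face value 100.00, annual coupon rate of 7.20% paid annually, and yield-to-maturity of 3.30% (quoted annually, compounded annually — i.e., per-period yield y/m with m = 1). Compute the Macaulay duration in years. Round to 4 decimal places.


Coupon per period c = face * coupon_rate / m = 7.200000
Periods per year m = 1; per-period yield y/m = 0.033000
Number of cashflows N = 2
Cashflows (t years, CF_t, discount factor 1/(1+y/m)^(m*t), PV):
  t = 1.0000: CF_t = 7.200000, DF = 0.968054, PV = 6.969990
  t = 2.0000: CF_t = 107.200000, DF = 0.937129, PV = 100.460224
Price P = sum_t PV_t = 107.430214
Macaulay numerator sum_t t * PV_t:
  t * PV_t at t = 1.0000: 6.969990
  t * PV_t at t = 2.0000: 200.920448
Macaulay duration D = (sum_t t * PV_t) / P = 207.890438 / 107.430214 = 1.935121

Answer: Macaulay duration = 1.9351 years


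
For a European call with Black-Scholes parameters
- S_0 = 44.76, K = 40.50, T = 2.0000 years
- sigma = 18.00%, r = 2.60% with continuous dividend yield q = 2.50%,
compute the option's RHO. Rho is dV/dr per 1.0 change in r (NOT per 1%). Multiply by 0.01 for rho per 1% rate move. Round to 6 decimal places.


Answer: Rho = 46.733496

Derivation:
d1 = 0.5280237759; d2 = 0.2734653347
phi(d1) = 0.3470303332; exp(-qT) = 0.9512294245; exp(-rT) = 0.9493288668
N(d2) = 0.6077522320
Rho = K*T*exp(-rT)*N(d2) = 40.5000 * 2.0000 * 0.9493288668 * 0.6077522320 = 46.733496


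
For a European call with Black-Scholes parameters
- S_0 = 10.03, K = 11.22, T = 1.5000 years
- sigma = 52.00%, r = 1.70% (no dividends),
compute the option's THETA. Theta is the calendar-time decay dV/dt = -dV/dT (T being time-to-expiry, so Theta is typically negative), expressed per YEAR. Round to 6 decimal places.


d1 = 0.1824284209; d2 = -0.4544389123
phi(d1) = 0.3923587820; exp(-qT) = 1.0000000000; exp(-rT) = 0.9748223790
Theta = -S*exp(-qT)*phi(d1)*sigma/(2*sqrt(T)) - r*K*exp(-rT)*N(d2) + q*S*exp(-qT)*N(d1)
N(d1) = 0.5723767383; N(d2) = 0.3247564753; sqrt(T) = 1.2247448714
Term 1 = -10.0300 * 1.0000000000 * 0.3923587820 * 0.5200 / (2 * 1.2247448714) = -0.8354337753
Term 2 = -0.0170 * 11.2200 * 0.9748223790 * 0.3247564753 = -0.0603844463
Term 3 = 0 (no dividend yield, q = 0)
Theta = -0.8354337753 + (-0.0603844463) + (0.0000000000) = -0.895818

Answer: Theta = -0.895818


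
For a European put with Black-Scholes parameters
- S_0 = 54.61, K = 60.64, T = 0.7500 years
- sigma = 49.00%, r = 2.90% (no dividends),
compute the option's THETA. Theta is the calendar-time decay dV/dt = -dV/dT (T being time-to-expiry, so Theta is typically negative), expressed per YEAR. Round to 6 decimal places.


d1 = 0.0166130179; d2 = -0.4077394299
phi(d1) = 0.3988872317; exp(-qT) = 1.0000000000; exp(-rT) = 0.9784848257
Theta = -S*exp(-qT)*phi(d1)*sigma/(2*sqrt(T)) + r*K*exp(-rT)*N(-d2) - q*S*exp(-qT)*N(-d1)
N(-d1) = 0.4933726696; N(-d2) = 0.6582675069; sqrt(T) = 0.8660254038
Term 1 = -54.6100 * 1.0000000000 * 0.3988872317 * 0.4900 / (2 * 0.8660254038) = -6.1625118025
Term 2 = 0.0290 * 60.6400 * 0.9784848257 * 0.6582675069 = 1.1326968786
Term 3 = 0 (no dividend yield, q = 0)
Theta = -6.1625118025 + (1.1326968786) + (0.0000000000) = -5.029815

Answer: Theta = -5.029815


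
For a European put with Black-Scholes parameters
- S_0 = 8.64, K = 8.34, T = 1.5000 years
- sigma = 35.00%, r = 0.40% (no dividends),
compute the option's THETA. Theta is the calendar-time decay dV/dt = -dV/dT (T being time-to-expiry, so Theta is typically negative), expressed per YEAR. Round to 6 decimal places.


Answer: Theta = -0.451158

Derivation:
d1 = 0.3107687850; d2 = -0.1178919200
phi(d1) = 0.3801356364; exp(-qT) = 1.0000000000; exp(-rT) = 0.9940179641
Theta = -S*exp(-qT)*phi(d1)*sigma/(2*sqrt(T)) + r*K*exp(-rT)*N(-d2) - q*S*exp(-qT)*N(-d1)
N(-d1) = 0.3779882007; N(-d2) = 0.5469233523; sqrt(T) = 1.2247448714
Term 1 = -8.6400 * 1.0000000000 * 0.3801356364 * 0.3500 / (2 * 1.2247448714) = -0.4692937245
Term 2 = 0.0040 * 8.3400 * 0.9940179641 * 0.5469233523 = 0.0181362186
Term 3 = 0 (no dividend yield, q = 0)
Theta = -0.4692937245 + (0.0181362186) + (0.0000000000) = -0.451158


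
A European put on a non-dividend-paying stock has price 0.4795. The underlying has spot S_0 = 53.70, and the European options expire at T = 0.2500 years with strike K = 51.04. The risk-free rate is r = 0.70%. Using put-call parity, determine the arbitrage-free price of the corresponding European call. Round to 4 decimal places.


Put-call parity: C - P = S_0 * exp(-qT) - K * exp(-rT).
S_0 * exp(-qT) = 53.7000 * 1.00000000 = 53.70000000
K * exp(-rT) = 51.0400 * 0.99825153 = 50.95075811
C = P + S*exp(-qT) - K*exp(-rT)
C = 0.4795 + 53.70000000 - 50.95075811 = 3.2287

Answer: Call price = 3.2287


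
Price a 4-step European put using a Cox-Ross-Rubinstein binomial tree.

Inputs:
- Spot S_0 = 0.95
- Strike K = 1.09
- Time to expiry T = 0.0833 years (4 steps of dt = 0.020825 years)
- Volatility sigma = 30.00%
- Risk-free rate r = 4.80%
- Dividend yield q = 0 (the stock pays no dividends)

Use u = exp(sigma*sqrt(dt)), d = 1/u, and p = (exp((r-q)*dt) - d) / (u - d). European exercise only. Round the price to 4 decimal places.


dt = T/N = 0.020825
u = exp(sigma*sqrt(dt)) = 1.044243; d = 1/u = 0.957631
p = (exp((r-q)*dt) - d) / (u - d) = 0.500725
Discount per step: exp(-r*dt) = 0.999001
Stock lattice S(k, i) with i counting down-moves:
  k=0: S(0,0) = 0.9500
  k=1: S(1,0) = 0.9920; S(1,1) = 0.9097
  k=2: S(2,0) = 1.0359; S(2,1) = 0.9500; S(2,2) = 0.8712
  k=3: S(3,0) = 1.0818; S(3,1) = 0.9920; S(3,2) = 0.9097; S(3,3) = 0.8343
  k=4: S(4,0) = 1.1296; S(4,1) = 1.0359; S(4,2) = 0.9500; S(4,3) = 0.8712; S(4,4) = 0.7989
Terminal payoffs V(N, i) = max(K - S_T, 0):
  V(4,0) = 0.000000; V(4,1) = 0.054078; V(4,2) = 0.140000; V(4,3) = 0.218795; V(4,4) = 0.291055
Backward induction: V(k, i) = exp(-r*dt) * [p * V(k+1, i) + (1-p) * V(k+1, i+1)].
  V(3,0) = exp(-r*dt) * [p*0.000000 + (1-p)*0.054078] = 0.026973
  V(3,1) = exp(-r*dt) * [p*0.054078 + (1-p)*0.140000] = 0.096880
  V(3,2) = exp(-r*dt) * [p*0.140000 + (1-p)*0.218795] = 0.179161
  V(3,3) = exp(-r*dt) * [p*0.218795 + (1-p)*0.291055] = 0.254618
  V(2,0) = exp(-r*dt) * [p*0.026973 + (1-p)*0.096880] = 0.061814
  V(2,1) = exp(-r*dt) * [p*0.096880 + (1-p)*0.179161] = 0.137823
  V(2,2) = exp(-r*dt) * [p*0.179161 + (1-p)*0.254618] = 0.216619
  V(1,0) = exp(-r*dt) * [p*0.061814 + (1-p)*0.137823] = 0.099664
  V(1,1) = exp(-r*dt) * [p*0.137823 + (1-p)*0.216619] = 0.176987
  V(0,0) = exp(-r*dt) * [p*0.099664 + (1-p)*0.176987] = 0.138131

Answer: Price = V(0,0) = 0.1381


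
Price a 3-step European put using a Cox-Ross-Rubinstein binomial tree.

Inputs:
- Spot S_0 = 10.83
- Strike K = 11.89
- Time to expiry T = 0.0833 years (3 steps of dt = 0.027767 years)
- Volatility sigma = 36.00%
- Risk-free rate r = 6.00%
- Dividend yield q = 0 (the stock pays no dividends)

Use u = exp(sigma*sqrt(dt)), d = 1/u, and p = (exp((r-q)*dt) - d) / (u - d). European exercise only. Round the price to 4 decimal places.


Answer: Price = V(0,0) = 1.1336

Derivation:
dt = T/N = 0.027767
u = exp(sigma*sqrt(dt)) = 1.061824; d = 1/u = 0.941776
p = (exp((r-q)*dt) - d) / (u - d) = 0.498897
Discount per step: exp(-r*dt) = 0.998335
Stock lattice S(k, i) with i counting down-moves:
  k=0: S(0,0) = 10.8300
  k=1: S(1,0) = 11.4996; S(1,1) = 10.1994
  k=2: S(2,0) = 12.2105; S(2,1) = 10.8300; S(2,2) = 9.6056
  k=3: S(3,0) = 12.9654; S(3,1) = 11.4996; S(3,2) = 10.1994; S(3,3) = 9.0463
Terminal payoffs V(N, i) = max(K - S_T, 0):
  V(3,0) = 0.000000; V(3,1) = 0.390448; V(3,2) = 1.690568; V(3,3) = 2.843698
Backward induction: V(k, i) = exp(-r*dt) * [p * V(k+1, i) + (1-p) * V(k+1, i+1)].
  V(2,0) = exp(-r*dt) * [p*0.000000 + (1-p)*0.390448] = 0.195329
  V(2,1) = exp(-r*dt) * [p*0.390448 + (1-p)*1.690568] = 1.040208
  V(2,2) = exp(-r*dt) * [p*1.690568 + (1-p)*2.843698] = 2.264629
  V(1,0) = exp(-r*dt) * [p*0.195329 + (1-p)*1.040208] = 0.617671
  V(1,1) = exp(-r*dt) * [p*1.040208 + (1-p)*2.264629] = 1.651016
  V(0,0) = exp(-r*dt) * [p*0.617671 + (1-p)*1.651016] = 1.133593


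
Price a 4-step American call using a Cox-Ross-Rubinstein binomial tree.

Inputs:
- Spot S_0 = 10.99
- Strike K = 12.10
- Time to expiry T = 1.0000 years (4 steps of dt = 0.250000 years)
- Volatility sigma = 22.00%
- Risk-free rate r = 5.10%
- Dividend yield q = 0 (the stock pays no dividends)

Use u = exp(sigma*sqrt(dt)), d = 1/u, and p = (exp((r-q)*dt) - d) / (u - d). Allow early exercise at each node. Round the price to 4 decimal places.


Answer: Price = V(0,0) = 0.7995

Derivation:
dt = T/N = 0.250000
u = exp(sigma*sqrt(dt)) = 1.116278; d = 1/u = 0.895834
p = (exp((r-q)*dt) - d) / (u - d) = 0.530736
Discount per step: exp(-r*dt) = 0.987331
Stock lattice S(k, i) with i counting down-moves:
  k=0: S(0,0) = 10.9900
  k=1: S(1,0) = 12.2679; S(1,1) = 9.8452
  k=2: S(2,0) = 13.6944; S(2,1) = 10.9900; S(2,2) = 8.8197
  k=3: S(3,0) = 15.2867; S(3,1) = 12.2679; S(3,2) = 9.8452; S(3,3) = 7.9010
  k=4: S(4,0) = 17.0643; S(4,1) = 13.6944; S(4,2) = 10.9900; S(4,3) = 8.8197; S(4,4) = 7.0780
Terminal payoffs V(N, i) = max(S_T - K, 0):
  V(4,0) = 4.964252; V(4,1) = 1.594383; V(4,2) = 0.000000; V(4,3) = 0.000000; V(4,4) = 0.000000
Backward induction: V(k, i) = exp(-r*dt) * [p * V(k+1, i) + (1-p) * V(k+1, i+1)]; then take max(V_cont, immediate exercise) for American.
  V(3,0) = exp(-r*dt) * [p*4.964252 + (1-p)*1.594383] = 3.340035; exercise = 3.186740; V(3,0) = max -> 3.340035
  V(3,1) = exp(-r*dt) * [p*1.594383 + (1-p)*0.000000] = 0.835476; exercise = 0.167896; V(3,1) = max -> 0.835476
  V(3,2) = exp(-r*dt) * [p*0.000000 + (1-p)*0.000000] = 0.000000; exercise = 0.000000; V(3,2) = max -> 0.000000
  V(3,3) = exp(-r*dt) * [p*0.000000 + (1-p)*0.000000] = 0.000000; exercise = 0.000000; V(3,3) = max -> 0.000000
  V(2,0) = exp(-r*dt) * [p*3.340035 + (1-p)*0.835476] = 2.137310; exercise = 1.594383; V(2,0) = max -> 2.137310
  V(2,1) = exp(-r*dt) * [p*0.835476 + (1-p)*0.000000] = 0.437799; exercise = 0.000000; V(2,1) = max -> 0.437799
  V(2,2) = exp(-r*dt) * [p*0.000000 + (1-p)*0.000000] = 0.000000; exercise = 0.000000; V(2,2) = max -> 0.000000
  V(1,0) = exp(-r*dt) * [p*2.137310 + (1-p)*0.437799] = 1.322817; exercise = 0.167896; V(1,0) = max -> 1.322817
  V(1,1) = exp(-r*dt) * [p*0.437799 + (1-p)*0.000000] = 0.229412; exercise = 0.000000; V(1,1) = max -> 0.229412
  V(0,0) = exp(-r*dt) * [p*1.322817 + (1-p)*0.229412] = 0.799463; exercise = 0.000000; V(0,0) = max -> 0.799463


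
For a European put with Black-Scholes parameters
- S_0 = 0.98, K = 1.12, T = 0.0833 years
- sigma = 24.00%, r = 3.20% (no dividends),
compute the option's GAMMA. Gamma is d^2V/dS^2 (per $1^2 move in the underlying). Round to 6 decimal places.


d1 = -1.8546288181; d2 = -1.9238969926
phi(d1) = 0.0714496295; exp(-qT) = 1.0000000000; exp(-rT) = 0.9973379496
Gamma = exp(-qT) * phi(d1) / (S * sigma * sqrt(T)) = 1.0000000000 * 0.0714496295 / (0.9800 * 0.2400 * 0.2886173938) = 1.052544

Answer: Gamma = 1.052544


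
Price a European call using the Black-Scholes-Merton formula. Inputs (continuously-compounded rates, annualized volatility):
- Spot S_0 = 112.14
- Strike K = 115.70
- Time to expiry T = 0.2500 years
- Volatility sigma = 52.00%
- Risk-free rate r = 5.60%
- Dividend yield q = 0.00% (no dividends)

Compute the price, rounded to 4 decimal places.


d1 = (ln(S/K) + (r - q + 0.5*sigma^2) * T) / (sigma * sqrt(T)) = 0.06364406
d2 = d1 - sigma * sqrt(T) = -0.19635594
exp(-rT) = 0.98609754; exp(-qT) = 1.00000000
C = S_0 * exp(-qT) * N(d1) - K * exp(-rT) * N(d2)
N(d1) = 0.52537318; N(d2) = 0.42216579
C = 112.1400 * 1.00000000 * 0.52537318 - 115.7000 * 0.98609754 * 0.42216579 = 10.7498

Answer: Price = 10.7498


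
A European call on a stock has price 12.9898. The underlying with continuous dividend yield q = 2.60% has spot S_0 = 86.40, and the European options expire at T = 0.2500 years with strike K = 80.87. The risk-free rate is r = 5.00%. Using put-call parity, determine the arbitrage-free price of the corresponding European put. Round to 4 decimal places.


Answer: Put price = 7.0150

Derivation:
Put-call parity: C - P = S_0 * exp(-qT) - K * exp(-rT).
S_0 * exp(-qT) = 86.4000 * 0.99352108 = 85.84022125
K * exp(-rT) = 80.8700 * 0.98757780 = 79.86541673
P = C - S*exp(-qT) + K*exp(-rT)
P = 12.9898 - 85.84022125 + 79.86541673 = 7.0150
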